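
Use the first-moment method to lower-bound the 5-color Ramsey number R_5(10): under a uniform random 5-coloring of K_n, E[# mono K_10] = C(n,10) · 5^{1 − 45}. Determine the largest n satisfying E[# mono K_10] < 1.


We need C(n, 10) · 5^{1 − 45} < 1, i.e. C(n, 10) < 5^{45 − 1} = 5684341886080801486968994140625.
Check values of n near the boundary:
  n = 5387: C(5387, 10) = 5624406917627224603154306376491; 5624406917627224603154306376491 < 5684341886080801486968994140625? YES
  n = 5388: C(5388, 10) = 5634865093375880654852250419586; 5634865093375880654852250419586 < 5684341886080801486968994140625? YES
  n = 5389: C(5389, 10) = 5645340767466558997768874792926; 5645340767466558997768874792926 < 5684341886080801486968994140625? YES
  n = 5390: C(5390, 10) = 5655833965919099070255434039753; 5655833965919099070255434039753 < 5684341886080801486968994140625? YES
  n = 5391: C(5391, 10) = 5666344714787188828795213697883; 5666344714787188828795213697883 < 5684341886080801486968994140625? YES
  n = 5392: C(5392, 10) = 5676873040158402483252283957448; 5676873040158402483252283957448 < 5684341886080801486968994140625? YES
  n = 5393: C(5393, 10) = 5687418968154238267170642278008; 5687418968154238267170642278008 < 5684341886080801486968994140625? NO
  n = 5394: C(5394, 10) = 5697982524930156243149785372878; 5697982524930156243149785372878 < 5684341886080801486968994140625? NO
  n = 5395: C(5395, 10) = 5708563736675616143322765475706; 5708563736675616143322765475706 < 5684341886080801486968994140625? NO
The largest n with C(n, 10) < 5684341886080801486968994140625 is n = 5392 (where E[X] = 5676873040158402483252283957448/5684341886080801486968994140625 ≈ 0.9986861). Hence R_5(10) > 5392, i.e. R_5(10) ≥ 5393.

Largest n = 5392; hence R_5(10) > 5392.


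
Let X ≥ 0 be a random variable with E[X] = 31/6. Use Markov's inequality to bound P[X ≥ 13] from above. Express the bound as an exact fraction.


μ = E[X] = 31/6, a = 13.
Markov: P[X ≥ 13] ≤ μ/a = (31/6)/13 = 31/78.
Numerically: ≈ 0.39744.
(Since a = 13 > μ = 5.16667, the bound 31/78 is < 1 and informative.)

P[X ≥ 13] ≤ 31/78 ≈ 0.39744.


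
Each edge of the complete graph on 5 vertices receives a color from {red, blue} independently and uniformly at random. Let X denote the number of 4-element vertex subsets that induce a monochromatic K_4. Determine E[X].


Let X = Σ_S X_S over the C(5, 4) = 5 subsets S of size 4, where X_S = 1 if the K_4 on S is monochromatic.
For a fixed S, the K_4 on S has C(4, 2) = 6 edges. P[all 6 edges red] = (1/2)^6, and likewise for blue, so P[monochromatic] = 2·(1/2)^6 = 2^{1 − 6} = 1/32.
By linearity: E[X] = C(5, 4) · 2^{1 − 6} = 5 · 1/32 = 5/32.
Numerically: E[X] ≈ 0.15625.

E[X] = C(5,4)·2^(1−C(4,2)) = 5/32 ≈ 0.15625.


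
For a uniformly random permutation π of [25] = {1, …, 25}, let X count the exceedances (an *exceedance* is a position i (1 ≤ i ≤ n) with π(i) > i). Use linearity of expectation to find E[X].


Write X = Σ_{i=1}^{25} X_i, where X_i = 1_{π(i) > i}.
For each fixed i, π(i) is uniform over {1, …, 25} (marginal of a uniform permutation), so P[π(i) > i] = (n − i)/n. Summing: Σ_{i=1}^{25} (n − i)/n = (0 + 1 + … + 24)/25 = 25(25 − 1)/(2·25) = (25 − 1)/2.
Hence E[X] = Σ_{i=1}^{25} (25 − i)/25 = 12 ≈ 12.000000.

E[X] = 12 = 12.000000.


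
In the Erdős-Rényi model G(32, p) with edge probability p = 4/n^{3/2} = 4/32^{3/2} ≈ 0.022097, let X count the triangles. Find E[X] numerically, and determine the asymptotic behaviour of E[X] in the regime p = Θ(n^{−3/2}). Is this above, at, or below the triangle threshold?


Number of potential triangles: C(32, 3) = 4960.
Each occurs with probability p³ ≈ (0.022097)³ ≈ 1.0789593e-05.
By linearity: E[X] = C(32, 3)·p³ ≈ 4960 · 1.0789593e-05 ≈ 0.05352.
Since α = 3/2 > 1, p = c/n^{3/2} = o(1/n) is below the triangle threshold p ~ 1/n. Asymptotically E[X] ~ (c³/6)·n^{3(1−α)} = (4³/6)·n^{-1.5} → 0, so by Markov's inequality G has no triangles w.h.p.

E[X] ≈ 0.05352; in regime p = Θ(1/n^{3/2}) E[X] tends to 0 (below the triangle threshold p ~ 1/n).


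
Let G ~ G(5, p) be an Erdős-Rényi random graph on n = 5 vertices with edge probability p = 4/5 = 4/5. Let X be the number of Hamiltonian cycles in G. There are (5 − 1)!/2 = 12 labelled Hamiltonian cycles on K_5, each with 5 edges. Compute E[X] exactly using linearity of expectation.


K_5 has (5 − 1)!/2 = 12 labelled Hamiltonian cycles.
For each such Hamiltonian cycle H, let X_H = 1 if all 5 edges of H are present in G. Then P[X_H = 1] = p^{5} = (4/5)^{5} = 1024/3125.
By linearity: E[X] = Σ_H E[X_H] = 12 · p^{5} = 12 · 1024/3125 = 12288/3125.
Numerically: E[X] ≈ 3.932.

E[X] = 12 · (4/5)^{5} = 12288/3125 ≈ 3.932.


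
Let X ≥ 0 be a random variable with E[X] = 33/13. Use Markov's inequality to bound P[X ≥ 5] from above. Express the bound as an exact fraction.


μ = E[X] = 33/13, a = 5.
Markov: P[X ≥ 5] ≤ μ/a = (33/13)/5 = 33/65.
Numerically: ≈ 0.507692.
(Since a = 5 > μ = 2.538462, the bound 33/65 is < 1 and informative.)

P[X ≥ 5] ≤ 33/65 ≈ 0.507692.


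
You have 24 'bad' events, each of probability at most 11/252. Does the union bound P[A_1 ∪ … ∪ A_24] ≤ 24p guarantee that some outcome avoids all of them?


Union bound: P[∪_{i=1}^{24} A_i] ≤ Σ_i P[A_i] ≤ 24·p = 24·(11/252) = 22/21.
Numerically: 22/21 ≈ 1.0476190.
Is 22/21 < 1? NO.
Since the bound 22/21 is ≥ 1, the union bound is uninformative here; it does NOT by itself certify existence.

24·p = 22/21 ≈ 1.0476190; existence NOT certified by the union bound.


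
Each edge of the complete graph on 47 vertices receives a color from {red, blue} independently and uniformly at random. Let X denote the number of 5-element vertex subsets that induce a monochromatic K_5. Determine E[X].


Let X = Σ_S X_S over the C(47, 5) = 1533939 subsets S of size 5, where X_S = 1 if the K_5 on S is monochromatic.
For a fixed S, the K_5 on S has C(5, 2) = 10 edges. P[all 10 edges red] = (1/2)^10, and likewise for blue, so P[monochromatic] = 2·(1/2)^10 = 2^{1 − 10} = 1/512.
By linearity: E[X] = C(47, 5) · 2^{1 − 10} = 1533939 · 1/512 = 1533939/512.
Numerically: E[X] ≈ 2995.975.

E[X] = C(47,5)·2^(1−C(5,2)) = 1533939/512 ≈ 2995.975.


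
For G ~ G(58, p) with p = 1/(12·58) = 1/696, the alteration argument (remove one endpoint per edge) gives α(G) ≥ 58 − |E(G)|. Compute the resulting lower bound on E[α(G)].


E[|E(G)|] = C(58, 2)·p = 1653 · (1/696) = 19/8.
E[α(G)] ≥ n − E[|E(G)|] = 58 − 19/8 = 445/8.
Numerically: ≈ 55.6250.
(This is only a lower bound; the true E[α(G)] may be larger.)

E[α(G)] ≥ 445/8 ≈ 55.6250.


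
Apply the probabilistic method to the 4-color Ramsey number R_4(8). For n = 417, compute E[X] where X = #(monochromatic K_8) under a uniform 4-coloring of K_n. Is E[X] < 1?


E[X] = C(417, 8) · 4^{1 − 28} = 21194845068522060 · 4^{−27} = 21194845068522060/18014398509481984.
As a reduced fraction: E[X] = 5298711267130515/4503599627370496 ≈ 1.177.
Is E[X] < 1? NO.
Since E[X] ≥ 1, the first-moment bound is inconclusive at n = 417; it does NOT by itself certify R_4(8) > 417.

E[X] = 5298711267130515/4503599627370496 ≈ 1.177; E[X] ≥ 1; first-moment method inconclusive here.


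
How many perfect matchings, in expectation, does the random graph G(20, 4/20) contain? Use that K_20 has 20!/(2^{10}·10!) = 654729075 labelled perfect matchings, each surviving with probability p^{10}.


K_20 has 20!/(2^{10}·10!) = 654729075 labelled perfect matchings.
For each such perfect matching H, let X_H = 1 if all 10 edges of H are present in G. Then P[X_H = 1] = p^{10} = (1/5)^{10} = 1/9765625.
By linearity: E[X] = Σ_H E[X_H] = 654729075 · p^{10} = 654729075 · 1/9765625 = 26189163/390625.
Numerically: E[X] ≈ 67.

E[X] = 654729075 · (1/5)^{10} = 26189163/390625 ≈ 67.


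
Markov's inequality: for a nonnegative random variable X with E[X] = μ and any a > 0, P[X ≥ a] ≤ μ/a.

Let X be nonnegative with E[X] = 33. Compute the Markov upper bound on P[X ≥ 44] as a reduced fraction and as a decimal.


μ = E[X] = 33, a = 44.
Markov: P[X ≥ 44] ≤ μ/a = (33)/44 = 3/4.
Numerically: ≈ 0.7500.
(Since a = 44 > μ = 33.0000, the bound 3/4 is < 1 and informative.)

P[X ≥ 44] ≤ 3/4 ≈ 0.7500.


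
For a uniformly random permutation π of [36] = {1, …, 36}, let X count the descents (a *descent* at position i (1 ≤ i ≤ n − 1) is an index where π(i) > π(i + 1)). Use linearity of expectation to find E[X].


Write X = Σ X_I over i = 1, …, 35, with X_I the indicator of one descent.
There are 35 indicators.
For each fixed i, the pair (π(i), π(i+1)) is a uniformly random ordered pair of distinct values from {1, …, 36}; by symmetry P[π(i) > π(i+1)] = 1/2.
By linearity: E[X] = 35 · (1/2) = (36 − 1) · (1/2) = 35/2 ≈ 17.500.

E[X] = 35/2 = 17.500.


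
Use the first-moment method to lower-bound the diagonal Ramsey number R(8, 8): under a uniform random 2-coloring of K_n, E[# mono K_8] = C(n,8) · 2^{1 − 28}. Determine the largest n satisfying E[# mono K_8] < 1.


We need C(n, 8) · 2^{1 − 28} < 1, i.e. C(n, 8) < 2^{28 − 1} = 134217728.
Check values of n near the boundary:
  n = 36: C(36, 8) = 30260340; 30260340 < 134217728? YES
  n = 37: C(37, 8) = 38608020; 38608020 < 134217728? YES
  n = 38: C(38, 8) = 48903492; 48903492 < 134217728? YES
  n = 39: C(39, 8) = 61523748; 61523748 < 134217728? YES
  n = 40: C(40, 8) = 76904685; 76904685 < 134217728? YES
  n = 41: C(41, 8) = 95548245; 95548245 < 134217728? YES
  n = 42: C(42, 8) = 118030185; 118030185 < 134217728? YES
  n = 43: C(43, 8) = 145008513; 145008513 < 134217728? NO
  n = 44: C(44, 8) = 177232627; 177232627 < 134217728? NO
  n = 45: C(45, 8) = 215553195; 215553195 < 134217728? NO
The largest n with C(n, 8) < 134217728 is n = 42 (where E[X] = 118030185/134217728 ≈ 0.8793934). Hence R(8, 8) > 42, i.e. R(8, 8) ≥ 43.

Largest n = 42; hence R(8, 8) > 42.


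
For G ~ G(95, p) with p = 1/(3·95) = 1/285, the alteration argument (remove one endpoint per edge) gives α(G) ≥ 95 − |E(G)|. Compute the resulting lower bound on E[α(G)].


E[|E(G)|] = C(95, 2)·p = 4465 · (1/285) = 47/3.
E[α(G)] ≥ n − E[|E(G)|] = 95 − 47/3 = 238/3.
Numerically: ≈ 79.333.
(This is only a lower bound; the true E[α(G)] may be larger.)

E[α(G)] ≥ 238/3 ≈ 79.333.


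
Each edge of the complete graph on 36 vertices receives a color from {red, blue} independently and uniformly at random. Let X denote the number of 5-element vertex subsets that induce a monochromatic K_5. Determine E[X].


Let X = Σ_S X_S over the C(36, 5) = 376992 subsets S of size 5, where X_S = 1 if the K_5 on S is monochromatic.
For a fixed S, the K_5 on S has C(5, 2) = 10 edges. P[all 10 edges red] = (1/2)^10, and likewise for blue, so P[monochromatic] = 2·(1/2)^10 = 2^{1 − 10} = 1/512.
Summing: E[X] = C(36, 5) · 2^{1 − 10} = 376992 · 1/512 = 11781/16.
Numerically: E[X] ≈ 736.312.

E[X] = C(36,5)·2^(1−C(5,2)) = 11781/16 ≈ 736.312.


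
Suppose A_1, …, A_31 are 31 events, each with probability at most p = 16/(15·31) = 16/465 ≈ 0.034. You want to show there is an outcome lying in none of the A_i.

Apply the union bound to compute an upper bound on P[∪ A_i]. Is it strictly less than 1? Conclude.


Union bound: P[∪_{i=1}^{31} A_i] ≤ Σ_i P[A_i] ≤ 31·p = 31·(16/465) = 16/15.
Numerically: 16/15 ≈ 1.067.
Is 16/15 < 1? NO.
Since the bound 16/15 is ≥ 1, the union bound is uninformative here; it does NOT by itself certify existence.

31·p = 16/15 ≈ 1.067; existence NOT certified by the union bound.


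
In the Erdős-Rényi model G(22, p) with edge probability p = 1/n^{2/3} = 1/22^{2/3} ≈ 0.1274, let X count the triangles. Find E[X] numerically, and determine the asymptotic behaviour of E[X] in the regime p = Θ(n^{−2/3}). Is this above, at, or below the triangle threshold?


Number of potential triangles: C(22, 3) = 1540.
Each occurs with probability p³ ≈ (0.1274)³ ≈ 2.066116e-03.
By linearity: E[X] = C(22, 3)·p³ ≈ 1540 · 2.066116e-03 ≈ 3.1818.
Since α = 2/3 < 1, p = c/n^{2/3} ≫ 1/n is above the triangle threshold p ~ 1/n. Asymptotically E[X] ~ (c³/6)·n^{3(1−α)} = (1³/6)·n^{1} → ∞; triangles are abundant w.h.p.

E[X] ≈ 3.1818; in regime p = Θ(1/n^{2/3}) E[X] diverges (above the triangle threshold p ~ 1/n).


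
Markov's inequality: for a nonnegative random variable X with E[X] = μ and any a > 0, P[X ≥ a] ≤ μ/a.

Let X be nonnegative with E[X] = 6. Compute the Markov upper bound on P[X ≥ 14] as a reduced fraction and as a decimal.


μ = E[X] = 6, a = 14.
Markov: P[X ≥ 14] ≤ μ/a = (6)/14 = 3/7.
Numerically: ≈ 0.4286.
(Since a = 14 > μ = 6.0000, the bound 3/7 is < 1 and informative.)

P[X ≥ 14] ≤ 3/7 ≈ 0.4286.


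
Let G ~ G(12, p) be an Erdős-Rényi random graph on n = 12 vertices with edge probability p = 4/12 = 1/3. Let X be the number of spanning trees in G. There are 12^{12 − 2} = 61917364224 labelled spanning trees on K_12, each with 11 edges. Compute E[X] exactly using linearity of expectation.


K_12 has 12^{12 − 2} = 61917364224 labelled spanning trees.
For each such spanning tree H, let X_H = 1 if all 11 edges of H are present in G. Then P[X_H = 1] = p^{11} = (1/3)^{11} = 1/177147.
Summing the indicators: E[X] = Σ_H E[X_H] = 61917364224 · p^{11} = 61917364224 · 1/177147 = 1048576/3.
Numerically: E[X] ≈ 3.4953e+05.

E[X] = 61917364224 · (1/3)^{11} = 1048576/3 ≈ 3.4953e+05.


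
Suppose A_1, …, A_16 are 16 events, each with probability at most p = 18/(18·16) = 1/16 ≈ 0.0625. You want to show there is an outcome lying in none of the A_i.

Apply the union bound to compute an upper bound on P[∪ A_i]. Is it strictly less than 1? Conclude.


Union bound: P[∪_{i=1}^{16} A_i] ≤ Σ_i P[A_i] ≤ 16·p = 16·(1/16) = 1.
Numerically: 1 ≈ 1.0000.
Is 1 < 1? NO.
Since the bound 1 is ≥ 1, the union bound is uninformative here; it does NOT by itself certify existence.

16·p = 1 ≈ 1.0000; existence NOT certified by the union bound.


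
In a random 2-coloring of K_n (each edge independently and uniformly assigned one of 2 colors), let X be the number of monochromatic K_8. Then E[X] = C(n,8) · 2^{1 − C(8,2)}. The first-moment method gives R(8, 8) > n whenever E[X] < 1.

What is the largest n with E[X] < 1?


We need C(n, 8) · 2^{1 − 28} < 1, i.e. C(n, 8) < 2^{28 − 1} = 134217728.
Check values of n near the boundary:
  n = 36: C(36, 8) = 30260340; 30260340 < 134217728? YES
  n = 37: C(37, 8) = 38608020; 38608020 < 134217728? YES
  n = 38: C(38, 8) = 48903492; 48903492 < 134217728? YES
  n = 39: C(39, 8) = 61523748; 61523748 < 134217728? YES
  n = 40: C(40, 8) = 76904685; 76904685 < 134217728? YES
  n = 41: C(41, 8) = 95548245; 95548245 < 134217728? YES
  n = 42: C(42, 8) = 118030185; 118030185 < 134217728? YES
  n = 43: C(43, 8) = 145008513; 145008513 < 134217728? NO
  n = 44: C(44, 8) = 177232627; 177232627 < 134217728? NO
The largest n with C(n, 8) < 134217728 is n = 42 (where E[X] = 118030185/134217728 ≈ 0.8794). Hence R(8, 8) > 42, i.e. R(8, 8) ≥ 43.

Largest n = 42; hence R(8, 8) > 42.


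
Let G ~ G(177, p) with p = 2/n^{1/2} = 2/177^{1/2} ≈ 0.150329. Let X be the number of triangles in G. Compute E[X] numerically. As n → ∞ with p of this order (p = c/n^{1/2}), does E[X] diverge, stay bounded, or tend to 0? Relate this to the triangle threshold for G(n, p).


Number of potential triangles: C(177, 3) = 908600.
Each occurs with probability p³ ≈ (0.150329)³ ≈ 3.39727018e-03.
By linearity: E[X] = C(177, 3)·p³ ≈ 908600 · 3.39727018e-03 ≈ 3086.759688.
Since α = 1/2 < 1, p = c/n^{1/2} ≫ 1/n is above the triangle threshold p ~ 1/n. Asymptotically E[X] ~ (c³/6)·n^{3(1−α)} = (2³/6)·n^{1.5} → ∞; triangles are abundant w.h.p.

E[X] ≈ 3086.759688; in regime p = Θ(1/n^{1/2}) E[X] diverges (above the triangle threshold p ~ 1/n).


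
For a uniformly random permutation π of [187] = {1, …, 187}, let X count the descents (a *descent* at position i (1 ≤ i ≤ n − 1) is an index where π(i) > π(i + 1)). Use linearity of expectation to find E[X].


Write X = Σ X_I over i = 1, …, 186, with X_I the indicator of one descent.
There are 186 indicators.
For each fixed i, the pair (π(i), π(i+1)) is a uniformly random ordered pair of distinct values from {1, …, 187}; by symmetry P[π(i) > π(i+1)] = 1/2.
By linearity: E[X] = 186 · (1/2) = (187 − 1) · (1/2) = 93 ≈ 93.000000.

E[X] = 93 = 93.000000.


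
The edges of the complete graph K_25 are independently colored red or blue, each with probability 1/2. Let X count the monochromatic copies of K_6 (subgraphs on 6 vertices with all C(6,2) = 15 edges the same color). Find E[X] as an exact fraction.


Let X = Σ_S X_S over the C(25, 6) = 177100 subsets S of size 6, where X_S = 1 if the K_6 on S is monochromatic.
For a fixed S, the K_6 on S has C(6, 2) = 15 edges. P[all 15 edges red] = (1/2)^15, and likewise for blue, so P[monochromatic] = 2·(1/2)^15 = 2^{1 − 15} = 1/16384.
By linearity of expectation: E[X] = C(25, 6) · 2^{1 − 15} = 177100 · 1/16384 = 44275/4096.
Numerically: E[X] ≈ 10.8093.

E[X] = C(25,6)·2^(1−C(6,2)) = 44275/4096 ≈ 10.8093.


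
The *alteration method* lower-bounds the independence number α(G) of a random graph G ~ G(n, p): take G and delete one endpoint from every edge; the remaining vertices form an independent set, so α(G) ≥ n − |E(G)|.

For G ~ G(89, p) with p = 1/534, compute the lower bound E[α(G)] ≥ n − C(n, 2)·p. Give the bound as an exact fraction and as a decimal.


E[|E(G)|] = C(89, 2)·p = 3916 · (1/534) = 22/3.
E[α(G)] ≥ n − E[|E(G)|] = 89 − 22/3 = 245/3.
Numerically: ≈ 81.666667.
(This is only a lower bound; the true E[α(G)] may be larger.)

E[α(G)] ≥ 245/3 ≈ 81.666667.


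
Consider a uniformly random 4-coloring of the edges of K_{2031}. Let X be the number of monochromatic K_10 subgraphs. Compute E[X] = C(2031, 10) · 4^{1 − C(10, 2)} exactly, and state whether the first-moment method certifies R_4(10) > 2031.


E[X] = C(2031, 10) · 4^{1 − 45} = 321883478221675085423322615 · 4^{−44} = 321883478221675085423322615/309485009821345068724781056.
As a reduced fraction: E[X] = 321883478221675085423322615/309485009821345068724781056 ≈ 1.04006.
Is E[X] < 1? NO.
Since E[X] ≥ 1, the first-moment bound is inconclusive at n = 2031; it does NOT by itself certify R_4(10) > 2031.

E[X] = 321883478221675085423322615/309485009821345068724781056 ≈ 1.04006; E[X] ≥ 1; first-moment method inconclusive here.


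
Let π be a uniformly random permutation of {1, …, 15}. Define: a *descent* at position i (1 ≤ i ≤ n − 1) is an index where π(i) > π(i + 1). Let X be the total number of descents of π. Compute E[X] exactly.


Write X = Σ X_I over i = 1, …, 14, with X_I the indicator of one descent.
There are 14 indicators.
For each fixed i, the pair (π(i), π(i+1)) is a uniformly random ordered pair of distinct values from {1, …, 15}; by symmetry P[π(i) > π(i+1)] = 1/2.
By linearity: E[X] = 14 · (1/2) = (15 − 1) · (1/2) = 7 ≈ 7.00000.

E[X] = 7 = 7.00000.


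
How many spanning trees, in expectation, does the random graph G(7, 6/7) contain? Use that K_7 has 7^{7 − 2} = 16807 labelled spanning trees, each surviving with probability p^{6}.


K_7 has 7^{7 − 2} = 16807 labelled spanning trees.
For each such spanning tree H, let X_H = 1 if all 6 edges of H are present in G. Then P[X_H = 1] = p^{6} = (6/7)^{6} = 46656/117649.
By linearity of expectation: E[X] = Σ_H E[X_H] = 16807 · p^{6} = 16807 · 46656/117649 = 46656/7.
Numerically: E[X] ≈ 6665.14.

E[X] = 16807 · (6/7)^{6} = 46656/7 ≈ 6665.14.


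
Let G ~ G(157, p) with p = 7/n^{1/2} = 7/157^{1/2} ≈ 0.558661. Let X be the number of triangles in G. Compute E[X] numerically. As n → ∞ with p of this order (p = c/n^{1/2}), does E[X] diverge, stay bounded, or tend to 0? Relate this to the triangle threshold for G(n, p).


Number of potential triangles: C(157, 3) = 632710.
Each occurs with probability p³ ≈ (0.558661)³ ≈ 1.74359109e-01.
By linearity: E[X] = C(157, 3)·p³ ≈ 632710 · 1.74359109e-01 ≈ 110318.751953.
Since α = 1/2 < 1, p = c/n^{1/2} ≫ 1/n is above the triangle threshold p ~ 1/n. Asymptotically E[X] ~ (c³/6)·n^{3(1−α)} = (7³/6)·n^{1.5} → ∞; triangles are abundant w.h.p.

E[X] ≈ 110318.751953; in regime p = Θ(1/n^{1/2}) E[X] diverges (above the triangle threshold p ~ 1/n).


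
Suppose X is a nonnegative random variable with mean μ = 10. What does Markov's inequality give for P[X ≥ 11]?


μ = E[X] = 10, a = 11.
Markov: P[X ≥ 11] ≤ μ/a = (10)/11 = 10/11.
Numerically: ≈ 0.90909.
(Since a = 11 > μ = 10.00000, the bound 10/11 is < 1 and informative.)

P[X ≥ 11] ≤ 10/11 ≈ 0.90909.


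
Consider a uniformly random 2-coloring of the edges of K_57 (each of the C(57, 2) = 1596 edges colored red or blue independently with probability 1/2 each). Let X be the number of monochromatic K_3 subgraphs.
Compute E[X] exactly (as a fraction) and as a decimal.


Let X = Σ_S X_S over the C(57, 3) = 29260 subsets S of size 3, where X_S = 1 if the K_3 on S is monochromatic.
For a fixed S, the K_3 on S has C(3, 2) = 3 edges. P[all 3 edges red] = (1/2)^3, and likewise for blue, so P[monochromatic] = 2·(1/2)^3 = 2^{1 − 3} = 1/4.
Summing: E[X] = C(57, 3) · 2^{1 − 3} = 29260 · 1/4 = 7315.
Numerically: E[X] ≈ 7315.00000.

E[X] = C(57,3)·2^(1−C(3,2)) = 7315 ≈ 7315.00000.


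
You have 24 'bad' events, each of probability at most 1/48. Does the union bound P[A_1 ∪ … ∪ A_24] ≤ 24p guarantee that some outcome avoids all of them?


Union bound: P[∪_{i=1}^{24} A_i] ≤ Σ_i P[A_i] ≤ 24·p = 24·(1/48) = 1/2.
Numerically: 1/2 ≈ 0.5000000.
Is 1/2 < 1? YES.
Since P[∪ A_i] ≤ 1/2 < 1, the complement has P[∩ A_i^c] ≥ 1 − 1/2 = 1/2 > 0, so some outcome avoids every A_i.

24·p = 1/2 ≈ 0.5000000; existence CERTIFIED by the union bound.


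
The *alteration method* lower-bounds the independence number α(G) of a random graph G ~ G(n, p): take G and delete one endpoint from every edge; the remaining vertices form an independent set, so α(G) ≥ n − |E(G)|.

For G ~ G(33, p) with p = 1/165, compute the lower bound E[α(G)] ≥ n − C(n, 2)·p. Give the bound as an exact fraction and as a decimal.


E[|E(G)|] = C(33, 2)·p = 528 · (1/165) = 16/5.
E[α(G)] ≥ n − E[|E(G)|] = 33 − 16/5 = 149/5.
Numerically: ≈ 29.800.
(This is only a lower bound; the true E[α(G)] may be larger.)

E[α(G)] ≥ 149/5 ≈ 29.800.


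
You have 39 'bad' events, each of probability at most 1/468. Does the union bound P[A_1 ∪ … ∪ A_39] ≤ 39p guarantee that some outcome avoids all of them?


Union bound: P[∪_{i=1}^{39} A_i] ≤ Σ_i P[A_i] ≤ 39·p = 39·(1/468) = 1/12.
Numerically: 1/12 ≈ 0.08333.
Is 1/12 < 1? YES.
Since P[∪ A_i] ≤ 1/12 < 1, the complement has P[∩ A_i^c] ≥ 1 − 1/12 = 11/12 > 0, so some outcome avoids every A_i.

39·p = 1/12 ≈ 0.08333; existence CERTIFIED by the union bound.


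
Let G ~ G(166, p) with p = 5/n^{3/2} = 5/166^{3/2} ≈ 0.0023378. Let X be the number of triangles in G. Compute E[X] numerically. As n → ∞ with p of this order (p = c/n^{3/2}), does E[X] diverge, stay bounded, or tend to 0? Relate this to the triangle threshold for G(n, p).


Number of potential triangles: C(166, 3) = 748660.
Each occurs with probability p³ ≈ (0.0023378)³ ≈ 1.27768447e-08.
By linearity: E[X] = C(166, 3)·p³ ≈ 748660 · 1.27768447e-08 ≈ 0.009566.
Since α = 3/2 > 1, p = c/n^{3/2} = o(1/n) is below the triangle threshold p ~ 1/n. Asymptotically E[X] ~ (c³/6)·n^{3(1−α)} = (5³/6)·n^{-1.5} → 0, so by Markov's inequality G has no triangles w.h.p.

E[X] ≈ 0.009566; in regime p = Θ(1/n^{3/2}) E[X] tends to 0 (below the triangle threshold p ~ 1/n).


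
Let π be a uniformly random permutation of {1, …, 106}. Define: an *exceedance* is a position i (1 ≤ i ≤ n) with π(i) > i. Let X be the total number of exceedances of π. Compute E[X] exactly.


Write X = Σ_{i=1}^{106} X_i, where X_i = 1_{π(i) > i}.
For each fixed i, π(i) is uniform over {1, …, 106} (marginal of a uniform permutation), so P[π(i) > i] = (n − i)/n. Summing: Σ_{i=1}^{106} (n − i)/n = (0 + 1 + … + 105)/106 = 106(106 − 1)/(2·106) = (106 − 1)/2.
Hence E[X] = Σ_{i=1}^{106} (106 − i)/106 = 105/2 ≈ 52.500000.

E[X] = 105/2 = 52.500000.


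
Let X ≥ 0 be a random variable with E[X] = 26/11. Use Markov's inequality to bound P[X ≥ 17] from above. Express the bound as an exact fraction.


μ = E[X] = 26/11, a = 17.
Markov: P[X ≥ 17] ≤ μ/a = (26/11)/17 = 26/187.
Numerically: ≈ 0.1390.
(Since a = 17 > μ = 2.3636, the bound 26/187 is < 1 and informative.)

P[X ≥ 17] ≤ 26/187 ≈ 0.1390.


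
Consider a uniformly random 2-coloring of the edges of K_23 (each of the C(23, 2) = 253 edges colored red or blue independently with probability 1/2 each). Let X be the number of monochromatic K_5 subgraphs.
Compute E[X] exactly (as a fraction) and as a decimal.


Let X = Σ_S X_S over the C(23, 5) = 33649 subsets S of size 5, where X_S = 1 if the K_5 on S is monochromatic.
For a fixed S, the K_5 on S has C(5, 2) = 10 edges. P[all 10 edges red] = (1/2)^10, and likewise for blue, so P[monochromatic] = 2·(1/2)^10 = 2^{1 − 10} = 1/512.
Summing: E[X] = C(23, 5) · 2^{1 − 10} = 33649 · 1/512 = 33649/512.
Numerically: E[X] ≈ 65.721.

E[X] = C(23,5)·2^(1−C(5,2)) = 33649/512 ≈ 65.721.


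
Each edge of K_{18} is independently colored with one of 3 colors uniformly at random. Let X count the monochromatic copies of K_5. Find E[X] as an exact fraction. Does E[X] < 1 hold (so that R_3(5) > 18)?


E[X] = C(18, 5) · 3^{1 − 10} = 8568 · 3^{−9} = 8568/19683.
As a reduced fraction: E[X] = 952/2187 ≈ 0.435299.
Is E[X] < 1? YES.
Since E[X] < 1, there exists a 3-coloring of K_{18} with no monochromatic K_5; hence R_3(5) > 18.

E[X] = 952/2187 ≈ 0.435299; E[X] < 1, so R_3(5) > 18.


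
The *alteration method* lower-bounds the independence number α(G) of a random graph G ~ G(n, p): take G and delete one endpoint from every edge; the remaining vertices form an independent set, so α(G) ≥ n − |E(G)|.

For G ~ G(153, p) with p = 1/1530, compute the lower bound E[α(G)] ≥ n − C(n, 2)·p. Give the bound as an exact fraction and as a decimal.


E[|E(G)|] = C(153, 2)·p = 11628 · (1/1530) = 38/5.
E[α(G)] ≥ n − E[|E(G)|] = 153 − 38/5 = 727/5.
Numerically: ≈ 145.400.
(This is only a lower bound; the true E[α(G)] may be larger.)

E[α(G)] ≥ 727/5 ≈ 145.400.


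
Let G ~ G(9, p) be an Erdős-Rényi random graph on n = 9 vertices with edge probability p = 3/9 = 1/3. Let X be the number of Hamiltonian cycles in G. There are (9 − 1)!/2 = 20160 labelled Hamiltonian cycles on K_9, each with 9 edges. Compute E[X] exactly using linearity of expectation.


K_9 has (9 − 1)!/2 = 20160 labelled Hamiltonian cycles.
For each such Hamiltonian cycle H, let X_H = 1 if all 9 edges of H are present in G. Then P[X_H = 1] = p^{9} = (1/3)^{9} = 1/19683.
By linearity of expectation: E[X] = Σ_H E[X_H] = 20160 · p^{9} = 20160 · 1/19683 = 2240/2187.
Numerically: E[X] ≈ 1.024.

E[X] = 20160 · (1/3)^{9} = 2240/2187 ≈ 1.024.


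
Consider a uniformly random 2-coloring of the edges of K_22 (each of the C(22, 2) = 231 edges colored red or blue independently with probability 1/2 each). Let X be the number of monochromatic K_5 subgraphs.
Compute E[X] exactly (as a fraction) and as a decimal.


Let X = Σ_S X_S over the C(22, 5) = 26334 subsets S of size 5, where X_S = 1 if the K_5 on S is monochromatic.
For a fixed S, the K_5 on S has C(5, 2) = 10 edges. P[all 10 edges red] = (1/2)^10, and likewise for blue, so P[monochromatic] = 2·(1/2)^10 = 2^{1 − 10} = 1/512.
By linearity of expectation: E[X] = C(22, 5) · 2^{1 − 10} = 26334 · 1/512 = 13167/256.
Numerically: E[X] ≈ 51.4336.

E[X] = C(22,5)·2^(1−C(5,2)) = 13167/256 ≈ 51.4336.


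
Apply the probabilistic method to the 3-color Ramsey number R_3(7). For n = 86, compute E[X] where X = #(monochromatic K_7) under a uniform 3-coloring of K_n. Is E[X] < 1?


E[X] = C(86, 7) · 3^{1 − 21} = 5373200880 · 3^{−20} = 5373200880/3486784401.
As a reduced fraction: E[X] = 199007440/129140163 ≈ 1.541019.
Is E[X] < 1? NO.
Since E[X] ≥ 1, the first-moment bound is inconclusive at n = 86; it does NOT by itself certify R_3(7) > 86.

E[X] = 199007440/129140163 ≈ 1.541019; E[X] ≥ 1; first-moment method inconclusive here.


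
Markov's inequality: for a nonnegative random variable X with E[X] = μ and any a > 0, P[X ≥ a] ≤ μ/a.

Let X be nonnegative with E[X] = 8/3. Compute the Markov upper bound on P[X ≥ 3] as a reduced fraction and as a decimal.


μ = E[X] = 8/3, a = 3.
Markov: P[X ≥ 3] ≤ μ/a = (8/3)/3 = 8/9.
Numerically: ≈ 0.889.
(Since a = 3 > μ = 2.667, the bound 8/9 is < 1 and informative.)

P[X ≥ 3] ≤ 8/9 ≈ 0.889.


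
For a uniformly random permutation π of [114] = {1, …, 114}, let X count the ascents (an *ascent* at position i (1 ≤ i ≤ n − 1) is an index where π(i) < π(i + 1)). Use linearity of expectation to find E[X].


Write X = Σ X_I over i = 1, …, 113, with X_I the indicator of one ascent.
There are 113 indicators.
For each fixed i, the pair (π(i), π(i+1)) is a uniformly random ordered pair of distinct values from {1, …, 114}; by symmetry P[π(i) < π(i+1)] = 1/2.
By linearity: E[X] = 113 · (1/2) = (114 − 1) · (1/2) = 113/2 ≈ 56.50000.

E[X] = 113/2 = 56.50000.


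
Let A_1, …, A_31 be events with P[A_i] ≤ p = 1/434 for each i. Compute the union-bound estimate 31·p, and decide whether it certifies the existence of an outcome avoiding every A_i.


Union bound: P[∪_{i=1}^{31} A_i] ≤ Σ_i P[A_i] ≤ 31·p = 31·(1/434) = 1/14.
Numerically: 1/14 ≈ 0.071.
Is 1/14 < 1? YES.
Since P[∪ A_i] ≤ 1/14 < 1, the complement has P[∩ A_i^c] ≥ 1 − 1/14 = 13/14 > 0, so some outcome avoids every A_i.

31·p = 1/14 ≈ 0.071; existence CERTIFIED by the union bound.


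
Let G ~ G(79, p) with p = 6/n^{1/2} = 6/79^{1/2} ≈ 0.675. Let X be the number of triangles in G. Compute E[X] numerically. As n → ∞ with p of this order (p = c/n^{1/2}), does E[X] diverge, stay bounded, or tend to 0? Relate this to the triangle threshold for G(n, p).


Number of potential triangles: C(79, 3) = 79079.
Each occurs with probability p³ ≈ (0.675)³ ≈ 3.07619e-01.
By linearity: E[X] = C(79, 3)·p³ ≈ 79079 · 3.07619e-01 ≈ 24326.201.
Since α = 1/2 < 1, p = c/n^{1/2} ≫ 1/n is above the triangle threshold p ~ 1/n. Asymptotically E[X] ~ (c³/6)·n^{3(1−α)} = (6³/6)·n^{1.5} → ∞; triangles are abundant w.h.p.

E[X] ≈ 24326.201; in regime p = Θ(1/n^{1/2}) E[X] diverges (above the triangle threshold p ~ 1/n).


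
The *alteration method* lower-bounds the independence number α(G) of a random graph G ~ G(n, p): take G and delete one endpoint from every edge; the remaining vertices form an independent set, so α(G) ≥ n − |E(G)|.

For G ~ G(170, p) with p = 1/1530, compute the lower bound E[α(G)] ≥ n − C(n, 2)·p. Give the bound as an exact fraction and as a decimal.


E[|E(G)|] = C(170, 2)·p = 14365 · (1/1530) = 169/18.
E[α(G)] ≥ n − E[|E(G)|] = 170 − 169/18 = 2891/18.
Numerically: ≈ 160.6111.
(This is only a lower bound; the true E[α(G)] may be larger.)

E[α(G)] ≥ 2891/18 ≈ 160.6111.


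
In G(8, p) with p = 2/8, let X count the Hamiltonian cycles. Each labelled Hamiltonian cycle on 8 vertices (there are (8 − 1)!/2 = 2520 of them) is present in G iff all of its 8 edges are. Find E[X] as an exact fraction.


K_8 has (8 − 1)!/2 = 2520 labelled Hamiltonian cycles.
For each such Hamiltonian cycle H, let X_H = 1 if all 8 edges of H are present in G. Then P[X_H = 1] = p^{8} = (1/4)^{8} = 1/65536.
By linearity: E[X] = Σ_H E[X_H] = 2520 · p^{8} = 2520 · 1/65536 = 315/8192.
Numerically: E[X] ≈ 0.0384521.

E[X] = 2520 · (1/4)^{8} = 315/8192 ≈ 0.0384521.


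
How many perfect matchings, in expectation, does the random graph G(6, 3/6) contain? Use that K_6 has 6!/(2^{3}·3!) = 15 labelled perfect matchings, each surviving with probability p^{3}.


K_6 has 6!/(2^{3}·3!) = 15 labelled perfect matchings.
For each such perfect matching H, let X_H = 1 if all 3 edges of H are present in G. Then P[X_H = 1] = p^{3} = (1/2)^{3} = 1/8.
By linearity: E[X] = Σ_H E[X_H] = 15 · p^{3} = 15 · 1/8 = 15/8.
Numerically: E[X] ≈ 1.875.

E[X] = 15 · (1/2)^{3} = 15/8 ≈ 1.875.


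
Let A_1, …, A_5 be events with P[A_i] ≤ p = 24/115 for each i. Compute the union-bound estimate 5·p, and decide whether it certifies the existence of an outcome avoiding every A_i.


Union bound: P[∪_{i=1}^{5} A_i] ≤ Σ_i P[A_i] ≤ 5·p = 5·(24/115) = 24/23.
Numerically: 24/23 ≈ 1.043478.
Is 24/23 < 1? NO.
Since the bound 24/23 is ≥ 1, the union bound is uninformative here; it does NOT by itself certify existence.

5·p = 24/23 ≈ 1.043478; existence NOT certified by the union bound.


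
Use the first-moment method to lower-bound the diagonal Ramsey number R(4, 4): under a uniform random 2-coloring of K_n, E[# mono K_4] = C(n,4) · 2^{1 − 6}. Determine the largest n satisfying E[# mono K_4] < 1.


We need C(n, 4) · 2^{1 − 6} < 1, i.e. C(n, 4) < 2^{6 − 1} = 32.
Check values of n near the boundary:
  n = 4: C(4, 4) = 1; 1 < 32? YES
  n = 5: C(5, 4) = 5; 5 < 32? YES
  n = 6: C(6, 4) = 15; 15 < 32? YES
  n = 7: C(7, 4) = 35; 35 < 32? NO
  n = 8: C(8, 4) = 70; 70 < 32? NO
  n = 9: C(9, 4) = 126; 126 < 32? NO
The largest n with C(n, 4) < 32 is n = 6 (where E[X] = 15/32 ≈ 0.4687500). Hence R(4, 4) > 6, i.e. R(4, 4) ≥ 7.

Largest n = 6; hence R(4, 4) > 6.


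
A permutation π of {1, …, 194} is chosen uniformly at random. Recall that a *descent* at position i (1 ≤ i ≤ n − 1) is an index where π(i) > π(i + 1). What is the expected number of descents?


Write X = Σ X_I over i = 1, …, 193, with X_I the indicator of one descent.
There are 193 indicators.
For each fixed i, the pair (π(i), π(i+1)) is a uniformly random ordered pair of distinct values from {1, …, 194}; by symmetry P[π(i) > π(i+1)] = 1/2.
By linearity: E[X] = 193 · (1/2) = (194 − 1) · (1/2) = 193/2 ≈ 96.500.

E[X] = 193/2 = 96.500.


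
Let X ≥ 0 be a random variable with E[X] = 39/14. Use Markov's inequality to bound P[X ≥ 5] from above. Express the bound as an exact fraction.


μ = E[X] = 39/14, a = 5.
Markov: P[X ≥ 5] ≤ μ/a = (39/14)/5 = 39/70.
Numerically: ≈ 0.5571.
(Since a = 5 > μ = 2.7857, the bound 39/70 is < 1 and informative.)

P[X ≥ 5] ≤ 39/70 ≈ 0.5571.


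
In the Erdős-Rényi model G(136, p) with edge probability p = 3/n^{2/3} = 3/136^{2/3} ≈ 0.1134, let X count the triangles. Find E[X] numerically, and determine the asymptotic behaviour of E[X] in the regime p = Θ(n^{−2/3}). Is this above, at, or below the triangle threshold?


Number of potential triangles: C(136, 3) = 410040.
Each occurs with probability p³ ≈ (0.1134)³ ≈ 1.459775e-03.
By linearity: E[X] = C(136, 3)·p³ ≈ 410040 · 1.459775e-03 ≈ 598.5662.
Since α = 2/3 < 1, p = c/n^{2/3} ≫ 1/n is above the triangle threshold p ~ 1/n. Asymptotically E[X] ~ (c³/6)·n^{3(1−α)} = (3³/6)·n^{1} → ∞; triangles are abundant w.h.p.

E[X] ≈ 598.5662; in regime p = Θ(1/n^{2/3}) E[X] diverges (above the triangle threshold p ~ 1/n).


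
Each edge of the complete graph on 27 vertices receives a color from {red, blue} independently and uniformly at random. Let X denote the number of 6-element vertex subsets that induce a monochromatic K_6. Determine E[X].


Let X = Σ_S X_S over the C(27, 6) = 296010 subsets S of size 6, where X_S = 1 if the K_6 on S is monochromatic.
For a fixed S, the K_6 on S has C(6, 2) = 15 edges. P[all 15 edges red] = (1/2)^15, and likewise for blue, so P[monochromatic] = 2·(1/2)^15 = 2^{1 − 15} = 1/16384.
Summing: E[X] = C(27, 6) · 2^{1 − 15} = 296010 · 1/16384 = 148005/8192.
Numerically: E[X] ≈ 18.067.

E[X] = C(27,6)·2^(1−C(6,2)) = 148005/8192 ≈ 18.067.


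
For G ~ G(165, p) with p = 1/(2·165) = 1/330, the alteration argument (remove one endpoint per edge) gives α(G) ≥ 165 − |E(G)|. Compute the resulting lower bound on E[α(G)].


E[|E(G)|] = C(165, 2)·p = 13530 · (1/330) = 41.
E[α(G)] ≥ n − E[|E(G)|] = 165 − 41 = 124.
Numerically: ≈ 124.000.
(This is only a lower bound; the true E[α(G)] may be larger.)

E[α(G)] ≥ 124 ≈ 124.000.


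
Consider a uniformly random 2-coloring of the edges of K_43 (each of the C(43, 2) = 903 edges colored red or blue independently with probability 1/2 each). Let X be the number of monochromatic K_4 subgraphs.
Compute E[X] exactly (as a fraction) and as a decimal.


Let X = Σ_S X_S over the C(43, 4) = 123410 subsets S of size 4, where X_S = 1 if the K_4 on S is monochromatic.
For a fixed S, the K_4 on S has C(4, 2) = 6 edges. P[all 6 edges red] = (1/2)^6, and likewise for blue, so P[monochromatic] = 2·(1/2)^6 = 2^{1 − 6} = 1/32.
By linearity of expectation: E[X] = C(43, 4) · 2^{1 − 6} = 123410 · 1/32 = 61705/16.
Numerically: E[X] ≈ 3856.562.

E[X] = C(43,4)·2^(1−C(4,2)) = 61705/16 ≈ 3856.562.


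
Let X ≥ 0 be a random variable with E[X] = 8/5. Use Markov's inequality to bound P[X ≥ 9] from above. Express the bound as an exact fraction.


μ = E[X] = 8/5, a = 9.
Markov: P[X ≥ 9] ≤ μ/a = (8/5)/9 = 8/45.
Numerically: ≈ 0.178.
(Since a = 9 > μ = 1.600, the bound 8/45 is < 1 and informative.)

P[X ≥ 9] ≤ 8/45 ≈ 0.178.


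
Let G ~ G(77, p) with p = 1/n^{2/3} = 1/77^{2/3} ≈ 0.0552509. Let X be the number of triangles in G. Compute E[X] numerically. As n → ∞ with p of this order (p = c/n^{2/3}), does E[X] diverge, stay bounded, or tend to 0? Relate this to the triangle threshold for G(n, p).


Number of potential triangles: C(77, 3) = 73150.
Each occurs with probability p³ ≈ (0.0552509)³ ≈ 1.68662506e-04.
By linearity: E[X] = C(77, 3)·p³ ≈ 73150 · 1.68662506e-04 ≈ 12.337662.
Since α = 2/3 < 1, p = c/n^{2/3} ≫ 1/n is above the triangle threshold p ~ 1/n. Asymptotically E[X] ~ (c³/6)·n^{3(1−α)} = (1³/6)·n^{1} → ∞; triangles are abundant w.h.p.

E[X] ≈ 12.337662; in regime p = Θ(1/n^{2/3}) E[X] diverges (above the triangle threshold p ~ 1/n).


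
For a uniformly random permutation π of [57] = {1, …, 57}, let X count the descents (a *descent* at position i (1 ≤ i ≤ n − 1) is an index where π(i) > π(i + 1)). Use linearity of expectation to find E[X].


Write X = Σ X_I over i = 1, …, 56, with X_I the indicator of one descent.
There are 56 indicators.
For each fixed i, the pair (π(i), π(i+1)) is a uniformly random ordered pair of distinct values from {1, …, 57}; by symmetry P[π(i) > π(i+1)] = 1/2.
By linearity: E[X] = 56 · (1/2) = (57 − 1) · (1/2) = 28 ≈ 28.000000.

E[X] = 28 = 28.000000.


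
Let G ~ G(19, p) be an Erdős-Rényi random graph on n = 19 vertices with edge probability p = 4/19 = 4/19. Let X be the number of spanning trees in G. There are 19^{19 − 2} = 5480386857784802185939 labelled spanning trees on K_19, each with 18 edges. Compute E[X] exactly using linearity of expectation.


K_19 has 19^{19 − 2} = 5480386857784802185939 labelled spanning trees.
For each such spanning tree H, let X_H = 1 if all 18 edges of H are present in G. Then P[X_H = 1] = p^{18} = (4/19)^{18} = 68719476736/104127350297911241532841.
Summing the indicators: E[X] = Σ_H E[X_H] = 5480386857784802185939 · p^{18} = 5480386857784802185939 · 68719476736/104127350297911241532841 = 68719476736/19.
Numerically: E[X] ≈ 3.6168e+09.

E[X] = 5480386857784802185939 · (4/19)^{18} = 68719476736/19 ≈ 3.6168e+09.


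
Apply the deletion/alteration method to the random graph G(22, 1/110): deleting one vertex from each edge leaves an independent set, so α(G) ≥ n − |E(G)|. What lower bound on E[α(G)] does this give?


E[|E(G)|] = C(22, 2)·p = 231 · (1/110) = 21/10.
E[α(G)] ≥ n − E[|E(G)|] = 22 − 21/10 = 199/10.
Numerically: ≈ 19.9000.
(This is only a lower bound; the true E[α(G)] may be larger.)

E[α(G)] ≥ 199/10 ≈ 19.9000.
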